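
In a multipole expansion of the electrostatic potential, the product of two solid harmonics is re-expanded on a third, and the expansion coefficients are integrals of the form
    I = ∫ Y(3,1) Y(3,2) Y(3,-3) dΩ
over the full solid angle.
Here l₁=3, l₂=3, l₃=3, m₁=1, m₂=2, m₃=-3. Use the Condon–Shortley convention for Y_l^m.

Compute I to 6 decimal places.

0.000000

L=9 odd ⇒ parity kills the (l;000) factor ⇒ I = 0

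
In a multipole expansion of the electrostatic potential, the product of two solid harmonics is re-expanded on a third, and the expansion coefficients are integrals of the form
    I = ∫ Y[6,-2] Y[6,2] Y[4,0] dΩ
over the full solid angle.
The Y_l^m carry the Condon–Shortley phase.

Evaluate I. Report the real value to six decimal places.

Checks pass: Σm=0; 16 even; l₃=4∈[0,12].
(2·6+1)(2·6+1)(2·4+1) = 1521
Δ: 8! 4! 4! / 17! → 1/15315300
sum: t=2:+1/829440 t=3:−1/25920 t=4:+1/9216 t=5:−1/25920 t=6:+1/829440 = 7/207360
3j²(6 6 4; 0 0 0) = Δ·Π!·Σ² = 28/2431  (sign +1)
sum: t=4:+1/331776 t=5:−1/25920 t=6:+1/23040 t=7:−1/181440 t=8:+1/23224320 = 11/4644864
3j²(6 6 4; -2 2 0) = Δ·Π!·Σ² = 11/55692  (sign +1)
combine: 4πI² = 1521·28/2431·11/55692 = 1/289
take √, sign +1: I = 0.01659381

0.016594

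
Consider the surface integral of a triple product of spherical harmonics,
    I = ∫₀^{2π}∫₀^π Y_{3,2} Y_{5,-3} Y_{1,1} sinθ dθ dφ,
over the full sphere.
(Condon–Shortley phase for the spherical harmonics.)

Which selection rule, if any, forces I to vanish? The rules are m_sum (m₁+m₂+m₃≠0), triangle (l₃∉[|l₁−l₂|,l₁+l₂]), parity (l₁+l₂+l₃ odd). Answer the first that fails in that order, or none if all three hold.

azimuthal sum: 2 − 3 + 1 = 0  ✓
2 ≤ 1 ≤ 8 (triangle on l)  ✗
L = 3 + 5 + 1 = 9 (odd)

triangle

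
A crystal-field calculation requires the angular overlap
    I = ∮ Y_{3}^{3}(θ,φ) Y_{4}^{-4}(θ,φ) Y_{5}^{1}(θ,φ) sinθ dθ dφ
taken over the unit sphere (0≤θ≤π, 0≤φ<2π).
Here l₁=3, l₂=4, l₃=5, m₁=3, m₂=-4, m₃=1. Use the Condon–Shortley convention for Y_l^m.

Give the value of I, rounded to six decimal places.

Rules hold: Σm=0, L=12 even, 1≤5≤7.
N = 7·9·11 = 693
Δ = 2!·4!·6!/13! = 1/180180
Racah Σ t=0..2: t=0:+1/576 t=1:−1/144 t=2:+1/576 = -1/288
⇒ 3j(3 4 5; 0 0 0)² = 20/1001, sgn +1
Racah Σ t=0..0: t=0:+1/34560 = 1/34560
⇒ 3j(3 4 5; 3 -4 1)² = 1/429, sgn +1
4πI² = N·(3j₀)²·(3jₘ)² = 60/1859
I = +1·√(0.0322754/4π) = 0.05067935

0.050679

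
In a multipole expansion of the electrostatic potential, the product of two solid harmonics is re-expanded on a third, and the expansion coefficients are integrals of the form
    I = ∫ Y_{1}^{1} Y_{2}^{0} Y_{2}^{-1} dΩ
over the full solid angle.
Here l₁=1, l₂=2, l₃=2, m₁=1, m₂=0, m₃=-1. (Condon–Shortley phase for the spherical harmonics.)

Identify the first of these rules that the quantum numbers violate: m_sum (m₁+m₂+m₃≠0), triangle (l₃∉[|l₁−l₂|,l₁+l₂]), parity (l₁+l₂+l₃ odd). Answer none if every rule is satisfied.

azimuthal sum: 1 + 0 − 1 = 0  ✓
1 ≤ 2 ≤ 3 (triangle on l)  ✓
L = 1 + 2 + 2 = 5 (odd)  ✗

parity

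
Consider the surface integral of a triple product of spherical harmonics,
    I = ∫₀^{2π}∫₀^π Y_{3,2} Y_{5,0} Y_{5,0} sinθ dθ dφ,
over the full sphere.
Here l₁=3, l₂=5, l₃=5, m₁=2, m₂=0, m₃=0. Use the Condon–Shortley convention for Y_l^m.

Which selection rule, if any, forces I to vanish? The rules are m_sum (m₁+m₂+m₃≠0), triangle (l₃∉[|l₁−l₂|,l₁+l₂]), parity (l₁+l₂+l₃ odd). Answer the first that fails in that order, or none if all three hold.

m_sum

azimuthal sum: 2 + 0 + 0 = 2  ✗
2 ≤ 5 ≤ 8 (triangle on l)
L = 3 + 5 + 5 = 13 (odd)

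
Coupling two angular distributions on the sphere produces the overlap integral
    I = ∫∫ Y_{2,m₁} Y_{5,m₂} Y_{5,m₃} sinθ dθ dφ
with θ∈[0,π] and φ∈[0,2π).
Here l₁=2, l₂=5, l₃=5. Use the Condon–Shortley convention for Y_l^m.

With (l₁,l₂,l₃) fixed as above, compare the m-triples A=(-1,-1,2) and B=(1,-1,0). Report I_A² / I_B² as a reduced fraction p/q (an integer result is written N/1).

Same 2,5,5: normalisation and zero-m 3j drop out of the ratio.
A: Δ: 2! 2! 8! / 13! → 1/38610; sum: t=1:−1/1440 t=2:+1/2880 = -1/2880; 3j²(2 5 5; -1 -1 2) = Δ·Π!·Σ² = 7/715  (sign +1)
B: Δ: 2! 2! 8! / 13! → 1/38610; sum: t=0:+1/1152 t=1:−1/1440 = 1/5760; 3j²(2 5 5; 1 -1 0) = Δ·Π!·Σ² = 1/858  (sign -1)
I_A²/I_B² = (7/715)/(1/858) = 42/5

42/5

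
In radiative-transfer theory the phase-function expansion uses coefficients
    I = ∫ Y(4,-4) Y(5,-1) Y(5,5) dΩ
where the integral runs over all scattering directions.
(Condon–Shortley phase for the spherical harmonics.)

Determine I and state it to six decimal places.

m-sum 0 ✓  L=14 even ✓  1≤5≤9 ✓
Π(2lᵢ+1) = 9×11×11 = 1089
triangle coeff Δ(4,5,5) = 1/3153150
Σ_t [0,4]: t=0:+1/69120 t=1:−1/1728 t=2:+1/576 t=3:−1/1728 t=4:+1/69120 = 7/11520
(3j)²=2/143 [(4 5 5; 0 0 0)], sign=-1
Σ_t [4,4]: t=4:+1/414720 = 1/414720
(3j)²=2/429 [(4 5 5; -4 -1 5)], sign=+1
⇒ 4πI² = 12/169
I = (-1)√(12/169/(4π)) = -0.07516962

-0.075170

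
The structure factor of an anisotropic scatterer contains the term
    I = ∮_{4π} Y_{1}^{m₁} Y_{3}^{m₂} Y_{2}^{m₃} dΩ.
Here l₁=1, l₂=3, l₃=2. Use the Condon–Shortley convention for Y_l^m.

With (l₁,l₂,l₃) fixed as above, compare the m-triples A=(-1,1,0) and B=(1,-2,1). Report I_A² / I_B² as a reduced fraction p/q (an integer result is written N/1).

3/5

l's match ⇒ only the (l;m) 3-j factors differ between A and B.
A: triangle coeff Δ(1,3,2) = 1/105; Σ_t [2,2]: t=2:+1/8 = 1/8; (3j)²=2/35 [(1 3 2; -1 1 0)], sign=+1
B: triangle coeff Δ(1,3,2) = 1/105; Σ_t [0,0]: t=0:+1/12 = 1/12; (3j)²=2/21 [(1 3 2; 1 -2 1)], sign=-1
I_A²/I_B² = (2/35)/(2/21) = 3/5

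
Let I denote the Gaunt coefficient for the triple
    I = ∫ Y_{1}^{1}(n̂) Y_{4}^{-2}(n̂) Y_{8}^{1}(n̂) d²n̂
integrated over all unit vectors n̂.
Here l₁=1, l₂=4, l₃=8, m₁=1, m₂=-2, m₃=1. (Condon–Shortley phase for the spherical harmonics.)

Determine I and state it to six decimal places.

0.000000

|1−4|≤8≤1+4 violated ⇒ I = 0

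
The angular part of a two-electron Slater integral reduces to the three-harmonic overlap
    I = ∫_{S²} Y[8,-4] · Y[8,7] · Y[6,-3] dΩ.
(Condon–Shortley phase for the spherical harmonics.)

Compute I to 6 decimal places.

-0.122989

Rules hold: Σm=0, L=22 even, 0≤6≤16.
N = 17·17·13 = 3757
Δ = 10!·6!·6!/23! = 1/13742520792
Racah Σ t=2..8: t=2:+1/41803776000 t=3:−1/435456000 t=4:+1/39813120 t=5:−1/18662400 t=6:+1/39813120 t=7:−1/435456000 t=8:+1/41803776000 = -11/1393459200
⇒ 3j(8 8 6; 0 0 0)² = 600/96577, sgn -1
Racah Σ t=9..10: t=9:−1/9405849600 t=10:+1/20901888000 = -11/188116992000
⇒ 3j(8 8 6; -4 7 -3)² = 121/14858, sgn +1
4πI² = N·(3j₀)²·(3jₘ)² = 36300/190969
I = -1·√(0.190083/4π) = -0.12298919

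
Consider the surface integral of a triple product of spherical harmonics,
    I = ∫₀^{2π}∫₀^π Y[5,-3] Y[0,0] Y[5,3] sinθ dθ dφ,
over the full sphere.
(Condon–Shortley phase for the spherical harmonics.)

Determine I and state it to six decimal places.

Checks pass: Σm=0; 10 even; l₃=5∈[5,5].
(2·5+1)(2·0+1)(2·5+1) = 121
Δ: 0! 10! 0! / 11! → 1/11
sum: t=0:+1/14400 = 1/14400
3j²(5 0 5; 0 0 0) = Δ·Π!·Σ² = 1/11  (sign -1)
sum: t=0:+1/80640 = 1/80640
3j²(5 0 5; -3 0 3) = Δ·Π!·Σ² = 1/11  (sign +1)
combine: 4πI² = 121·1/11·1/11 = 1/1
take √, sign -1: I = -0.28209479

-0.282095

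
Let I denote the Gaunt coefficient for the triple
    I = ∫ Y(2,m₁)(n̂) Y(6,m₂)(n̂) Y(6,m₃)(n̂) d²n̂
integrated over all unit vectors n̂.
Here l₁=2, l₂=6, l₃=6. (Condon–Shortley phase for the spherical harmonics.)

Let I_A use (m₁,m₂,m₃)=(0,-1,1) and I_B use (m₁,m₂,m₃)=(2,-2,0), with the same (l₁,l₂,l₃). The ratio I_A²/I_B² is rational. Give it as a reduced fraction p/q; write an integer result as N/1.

Same 2,6,6: normalisation and zero-m 3j drop out of the ratio.
A: Δ: 2! 2! 10! / 15! → 1/90090; sum: t=0:+1/57600 t=1:−1/17280 t=2:+1/120960 = -13/403200; 3j²(2 6 6; 0 -1 1) = Δ·Π!·Σ² = 13/770  (sign +1)
B: Δ: 2! 2! 10! / 15! → 1/90090; sum: t=0:+1/69120 = 1/69120; 3j²(2 6 6; 2 -2 0) = Δ·Π!·Σ² = 4/143  (sign +1)
I_A²/I_B² = (13/770)/(4/143) = 169/280

169/280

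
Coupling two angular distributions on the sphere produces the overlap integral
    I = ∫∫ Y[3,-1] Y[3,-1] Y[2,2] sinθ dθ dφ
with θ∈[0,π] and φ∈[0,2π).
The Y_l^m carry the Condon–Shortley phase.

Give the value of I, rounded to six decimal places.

m-sum 0 ✓  L=8 even ✓  0≤2≤6 ✓
Π(2lᵢ+1) = 7×7×5 = 245
triangle coeff Δ(3,3,2) = 1/3780
Σ_t [1,3]: t=1:−1/24 t=2:+1/4 t=3:−1/24 = 1/6
(3j)²=4/105 [(3 3 2; 0 0 0)], sign=+1
Σ_t [2,2]: t=2:+1/16 = 1/16
(3j)²=2/35 [(3 3 2; -1 -1 2)], sign=+1
⇒ 4πI² = 8/15
I = (+1)√(8/15/(4π)) = 0.20601291

0.206013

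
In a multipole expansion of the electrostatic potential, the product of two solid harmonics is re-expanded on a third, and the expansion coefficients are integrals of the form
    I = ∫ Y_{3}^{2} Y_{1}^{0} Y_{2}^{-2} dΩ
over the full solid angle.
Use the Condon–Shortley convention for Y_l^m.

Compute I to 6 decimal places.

0.184674

Checks pass: Σm=0; 6 even; l₃=2∈[2,4].
(2·3+1)(2·1+1)(2·2+1) = 105
Δ: 2! 4! 0! / 7! → 1/105
sum: t=1:−1/4 = -1/4
3j²(3 1 2; 0 0 0) = Δ·Π!·Σ² = 3/35  (sign -1)
sum: t=1:−1/24 = -1/24
3j²(3 1 2; 2 0 -2) = Δ·Π!·Σ² = 1/21  (sign -1)
combine: 4πI² = 105·3/35·1/21 = 3/7
take √, sign +1: I = 0.18467439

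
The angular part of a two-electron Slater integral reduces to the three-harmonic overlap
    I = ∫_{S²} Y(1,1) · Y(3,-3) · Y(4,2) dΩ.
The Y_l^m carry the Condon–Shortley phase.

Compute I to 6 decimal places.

Checks pass: Σm=0; 8 even; l₃=4∈[2,4].
(2·1+1)(2·3+1)(2·4+1) = 189
Δ: 0! 2! 6! / 9! → 1/252
sum: t=0:+1/36 = 1/36
3j²(1 3 4; 0 0 0) = Δ·Π!·Σ² = 4/63  (sign +1)
sum: t=0:+1/1440 = 1/1440
3j²(1 3 4; 1 -3 2) = Δ·Π!·Σ² = 1/252  (sign +1)
combine: 4πI² = 189·4/63·1/252 = 1/21
take √, sign +1: I = 0.06155813

0.061558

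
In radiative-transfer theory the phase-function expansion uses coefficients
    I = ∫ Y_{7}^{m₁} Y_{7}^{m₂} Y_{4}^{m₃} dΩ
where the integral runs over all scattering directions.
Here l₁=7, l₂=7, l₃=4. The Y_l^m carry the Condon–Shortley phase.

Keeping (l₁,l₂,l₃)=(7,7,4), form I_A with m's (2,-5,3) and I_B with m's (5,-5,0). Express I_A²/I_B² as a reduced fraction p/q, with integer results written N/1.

l's match ⇒ only the (l;m) 3-j factors differ between A and B.
A: triangle coeff Δ(7,7,4) = 1/58198140; Σ_t [1,2]: t=1:−1/52254720 t=2:+1/11612160 = 1/14929920; (3j)²=1225/75582 [(7 7 4; 2 -5 3)], sign=-1
B: triangle coeff Δ(7,7,4) = 1/58198140; Σ_t [0,2]: t=0:+1/58060800 t=1:−1/13063680 t=2:+1/46448640 = -79/2090188800; (3j)²=68651/5290740 [(7 7 4; 5 -5 0)], sign=-1
I_A²/I_B² = (1225/75582)/(68651/5290740) = 85750/68651

85750/68651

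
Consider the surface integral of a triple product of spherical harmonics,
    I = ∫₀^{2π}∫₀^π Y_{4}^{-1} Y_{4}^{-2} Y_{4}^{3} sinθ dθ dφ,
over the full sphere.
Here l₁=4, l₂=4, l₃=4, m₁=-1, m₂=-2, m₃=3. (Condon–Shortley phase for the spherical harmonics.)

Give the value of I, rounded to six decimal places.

-0.063661

m-sum 0 ✓  L=12 even ✓  0≤4≤8 ✓
Π(2lᵢ+1) = 9×9×9 = 729
triangle coeff Δ(4,4,4) = 1/450450
Σ_t [0,4]: t=0:+1/13824 t=1:−1/216 t=2:+1/64 t=3:−1/216 t=4:+1/13824 = 5/768
(3j)²=18/1001 [(4 4 4; 0 0 0)], sign=+1
Σ_t [1,2]: t=1:−1/864 t=2:+1/576 = 1/1728
(3j)²=5/1287 [(4 4 4; -1 -2 3)], sign=-1
⇒ 4πI² = 7290/143143
I = (-1)√(7290/143143/(4π)) = -0.06366105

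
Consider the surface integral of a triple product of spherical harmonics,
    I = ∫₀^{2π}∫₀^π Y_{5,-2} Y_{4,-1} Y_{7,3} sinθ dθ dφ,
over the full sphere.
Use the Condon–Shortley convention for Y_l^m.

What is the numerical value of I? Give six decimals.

-0.128189

Checks pass: Σm=0; 16 even; l₃=7∈[1,9].
(2·5+1)(2·4+1)(2·7+1) = 1485
Δ: 2! 8! 6! / 17! → 1/6126120
sum: t=0:+1/69120 t=1:−1/20736 t=2:+1/69120 = -1/51840
3j²(5 4 7; 0 0 0) = Δ·Π!·Σ² = 280/21879  (sign +1)
sum: t=0:+1/362880 t=1:−1/69120 t=2:+1/172800 = -43/7257600
3j²(5 4 7; -2 -1 3) = Δ·Π!·Σ² = 1849/170170  (sign -1)
combine: 4πI² = 1485·280/21879·1849/170170 = 110940/537251
take √, sign -1: I = -0.12818893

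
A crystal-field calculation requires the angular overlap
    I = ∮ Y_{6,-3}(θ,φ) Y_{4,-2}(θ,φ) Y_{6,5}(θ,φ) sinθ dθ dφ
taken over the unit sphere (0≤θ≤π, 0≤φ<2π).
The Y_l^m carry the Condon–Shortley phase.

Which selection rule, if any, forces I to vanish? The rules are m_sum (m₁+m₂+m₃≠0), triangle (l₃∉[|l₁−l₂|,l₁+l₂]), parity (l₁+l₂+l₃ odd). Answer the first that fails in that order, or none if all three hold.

azimuthal sum: -3 − 2 + 5 = 0  ✓
2 ≤ 6 ≤ 10 (triangle on l)  ✓
L = 6 + 4 + 6 = 16 (even)  ✓

none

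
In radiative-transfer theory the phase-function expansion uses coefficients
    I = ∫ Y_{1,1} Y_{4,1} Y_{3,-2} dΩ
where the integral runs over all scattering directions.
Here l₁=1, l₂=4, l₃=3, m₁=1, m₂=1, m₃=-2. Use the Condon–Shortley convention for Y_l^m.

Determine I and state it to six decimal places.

-0.106622

Checks pass: Σm=0; 8 even; l₃=3∈[3,5].
(2·1+1)(2·4+1)(2·3+1) = 189
Δ: 2! 0! 6! / 9! → 1/252
sum: t=1:−1/36 = -1/36
3j²(1 4 3; 0 0 0) = Δ·Π!·Σ² = 4/63  (sign +1)
sum: t=0:+1/240 = 1/240
3j²(1 4 3; 1 1 -2) = Δ·Π!·Σ² = 1/84  (sign -1)
combine: 4πI² = 189·4/63·1/84 = 1/7
take √, sign -1: I = -0.10662181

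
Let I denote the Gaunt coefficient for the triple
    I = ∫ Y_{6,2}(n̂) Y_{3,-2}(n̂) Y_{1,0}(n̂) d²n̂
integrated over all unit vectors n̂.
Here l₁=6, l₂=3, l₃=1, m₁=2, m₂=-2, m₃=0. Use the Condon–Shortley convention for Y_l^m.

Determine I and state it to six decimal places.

0.000000

|6−3|≤1≤6+3 violated ⇒ I = 0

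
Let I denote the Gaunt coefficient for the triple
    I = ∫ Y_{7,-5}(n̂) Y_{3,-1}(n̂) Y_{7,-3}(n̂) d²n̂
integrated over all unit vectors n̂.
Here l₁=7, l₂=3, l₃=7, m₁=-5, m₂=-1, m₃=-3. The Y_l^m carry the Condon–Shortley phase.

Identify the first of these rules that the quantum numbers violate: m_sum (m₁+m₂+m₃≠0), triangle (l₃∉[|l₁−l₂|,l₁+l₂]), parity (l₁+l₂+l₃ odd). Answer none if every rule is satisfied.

m_sum

m₁+m₂+m₃ = -5 − 1 − 3 = -9  ✗
triangle: |7−3|=4 ≤ l₃=7 ≤ 7+3=10
parity: l₁+l₂+l₃ = 17 is odd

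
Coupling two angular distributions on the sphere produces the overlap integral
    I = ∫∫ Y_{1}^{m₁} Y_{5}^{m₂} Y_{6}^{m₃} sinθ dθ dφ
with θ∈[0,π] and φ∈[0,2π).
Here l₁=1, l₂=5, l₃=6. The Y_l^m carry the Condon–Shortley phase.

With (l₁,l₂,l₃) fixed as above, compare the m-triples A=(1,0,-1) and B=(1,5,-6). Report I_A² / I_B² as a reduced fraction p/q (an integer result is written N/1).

7/22

Shared (l₁,l₂,l₃)=(1,5,6): N and (l;000)² cancel in I_A²/I_B².
A: Δ = 0!·2!·10!/13! = 1/858; Racah Σ t=0..0: t=0:+1/28800 = 1/28800; ⇒ 3j(1 5 6; 1 0 -1)² = 7/286, sgn -1
B: Δ = 0!·2!·10!/13! = 1/858; Racah Σ t=0..0: t=0:+1/7257600 = 1/7257600; ⇒ 3j(1 5 6; 1 5 -6)² = 1/13, sgn +1
I_A²/I_B² = (7/286)/(1/13) = 7/22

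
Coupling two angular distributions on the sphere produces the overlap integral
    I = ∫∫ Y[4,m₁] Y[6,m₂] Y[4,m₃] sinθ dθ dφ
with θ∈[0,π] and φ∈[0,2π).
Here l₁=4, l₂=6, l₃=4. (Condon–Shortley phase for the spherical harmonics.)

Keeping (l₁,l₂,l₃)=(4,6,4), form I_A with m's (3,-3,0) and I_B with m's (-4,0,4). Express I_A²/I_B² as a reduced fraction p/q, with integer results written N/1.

Shared (l₁,l₂,l₃)=(4,6,4): N and (l;000)² cancel in I_A²/I_B².
A: Δ = 6!·2!·6!/15! = 1/1261260; Racah Σ t=0..1: t=0:+1/25920 t=1:−1/11520 = -1/20736; ⇒ 3j(4 6 4; 3 -3 0)² = 5/429, sgn -1
B: Δ = 6!·2!·6!/15! = 1/1261260; Racah Σ t=6..6: t=6:+1/1036800 = 1/1036800; ⇒ 3j(4 6 4; -4 0 4)² = 4/6435, sgn +1
I_A²/I_B² = (5/429)/(4/6435) = 75/4

75/4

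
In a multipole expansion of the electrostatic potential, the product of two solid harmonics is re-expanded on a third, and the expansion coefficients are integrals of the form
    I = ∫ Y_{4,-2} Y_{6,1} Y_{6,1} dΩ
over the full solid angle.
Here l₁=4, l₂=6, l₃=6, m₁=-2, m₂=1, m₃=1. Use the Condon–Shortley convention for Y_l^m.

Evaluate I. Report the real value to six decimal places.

Checks pass: Σm=0; 16 even; l₃=6∈[2,10].
(2·4+1)(2·6+1)(2·6+1) = 1521
Δ: 4! 4! 8! / 17! → 1/15315300
sum: t=0:+1/829440 t=1:−1/25920 t=2:+1/9216 t=3:−1/25920 t=4:+1/829440 = 7/207360
3j²(4 6 6; 0 0 0) = Δ·Π!·Σ² = 28/2431  (sign +1)
sum: t=2:+1/69120 t=3:−1/20736 t=4:+1/69120 = -1/51840
3j²(4 6 6; -2 1 1) = Δ·Π!·Σ² = 280/21879  (sign +1)
combine: 4πI² = 1521·28/2431·280/21879 = 7840/34969
take √, sign +1: I = 0.13357079

0.133571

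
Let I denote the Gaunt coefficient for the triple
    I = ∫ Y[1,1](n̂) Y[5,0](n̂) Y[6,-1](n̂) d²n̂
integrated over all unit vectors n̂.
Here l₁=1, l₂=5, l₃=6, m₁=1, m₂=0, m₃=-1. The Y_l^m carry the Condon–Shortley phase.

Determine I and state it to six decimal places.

-0.187239

m-sum 0 ✓  L=12 even ✓  4≤6≤6 ✓
Π(2lᵢ+1) = 3×11×13 = 429
triangle coeff Δ(1,5,6) = 1/858
Σ_t [0,0]: t=0:+1/14400 = 1/14400
(3j)²=6/143 [(1 5 6; 0 0 0)], sign=+1
Σ_t [0,0]: t=0:+1/28800 = 1/28800
(3j)²=7/286 [(1 5 6; 1 0 -1)], sign=-1
⇒ 4πI² = 63/143
I = (-1)√(63/143/(4π)) = -0.18723944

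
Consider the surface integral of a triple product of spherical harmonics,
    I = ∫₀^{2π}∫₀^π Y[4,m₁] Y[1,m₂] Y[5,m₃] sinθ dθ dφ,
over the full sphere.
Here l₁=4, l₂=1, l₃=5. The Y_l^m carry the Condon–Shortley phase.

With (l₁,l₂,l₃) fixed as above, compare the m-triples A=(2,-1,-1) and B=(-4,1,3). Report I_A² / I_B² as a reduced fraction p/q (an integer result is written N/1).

6/1

Same 4,1,5: normalisation and zero-m 3j drop out of the ratio.
A: Δ: 0! 8! 2! / 11! → 1/495; sum: t=0:+1/2880 = 1/2880; 3j²(4 1 5; 2 -1 -1) = Δ·Π!·Σ² = 2/165  (sign +1)
B: Δ: 0! 8! 2! / 11! → 1/495; sum: t=0:+1/80640 = 1/80640; 3j²(4 1 5; -4 1 3) = Δ·Π!·Σ² = 1/495  (sign +1)
I_A²/I_B² = (2/165)/(1/495) = 6/1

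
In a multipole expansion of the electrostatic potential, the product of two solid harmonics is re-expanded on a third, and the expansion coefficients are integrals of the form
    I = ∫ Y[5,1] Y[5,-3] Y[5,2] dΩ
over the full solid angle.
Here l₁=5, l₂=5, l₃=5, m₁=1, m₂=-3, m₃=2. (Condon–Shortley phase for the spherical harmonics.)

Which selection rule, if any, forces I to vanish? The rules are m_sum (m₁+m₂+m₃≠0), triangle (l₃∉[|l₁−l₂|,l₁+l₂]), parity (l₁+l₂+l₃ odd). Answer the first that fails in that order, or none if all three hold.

Σmᵢ = 0  ✓
l₃∈[|l₁−l₂|,l₁+l₂]=[0,10], have l₃=5  ✓
Σlᵢ = 15 ⇒ odd  ✗

parity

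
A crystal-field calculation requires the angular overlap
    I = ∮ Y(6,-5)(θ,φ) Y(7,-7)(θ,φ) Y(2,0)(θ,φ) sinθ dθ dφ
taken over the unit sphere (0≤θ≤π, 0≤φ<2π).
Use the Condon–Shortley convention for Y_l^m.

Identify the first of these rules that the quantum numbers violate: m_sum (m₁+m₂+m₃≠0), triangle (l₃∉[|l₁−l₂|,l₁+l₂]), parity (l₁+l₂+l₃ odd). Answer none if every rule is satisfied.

m₁+m₂+m₃ = -5 − 7 + 0 = -12  ✗
triangle: |6−7|=1 ≤ l₃=2 ≤ 6+7=13
parity: l₁+l₂+l₃ = 15 is odd

m_sum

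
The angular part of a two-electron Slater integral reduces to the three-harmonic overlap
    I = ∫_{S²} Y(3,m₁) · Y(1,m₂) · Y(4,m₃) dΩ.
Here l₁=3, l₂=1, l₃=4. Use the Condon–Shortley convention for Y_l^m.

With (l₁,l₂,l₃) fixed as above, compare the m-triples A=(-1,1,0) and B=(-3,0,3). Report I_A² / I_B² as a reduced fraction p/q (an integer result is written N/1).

6/7

Shared (l₁,l₂,l₃)=(3,1,4): N and (l;000)² cancel in I_A²/I_B².
A: Δ = 0!·6!·2!/9! = 1/252; Racah Σ t=0..0: t=0:+1/96 = 1/96; ⇒ 3j(3 1 4; -1 1 0)² = 1/42, sgn +1
B: Δ = 0!·6!·2!/9! = 1/252; Racah Σ t=0..0: t=0:+1/720 = 1/720; ⇒ 3j(3 1 4; -3 0 3)² = 1/36, sgn -1
I_A²/I_B² = (1/42)/(1/36) = 6/7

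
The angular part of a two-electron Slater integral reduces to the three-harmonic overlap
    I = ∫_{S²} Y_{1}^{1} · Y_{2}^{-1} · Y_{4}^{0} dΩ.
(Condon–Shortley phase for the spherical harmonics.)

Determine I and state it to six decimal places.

|1−2|≤4≤1+2 violated ⇒ I = 0

0.000000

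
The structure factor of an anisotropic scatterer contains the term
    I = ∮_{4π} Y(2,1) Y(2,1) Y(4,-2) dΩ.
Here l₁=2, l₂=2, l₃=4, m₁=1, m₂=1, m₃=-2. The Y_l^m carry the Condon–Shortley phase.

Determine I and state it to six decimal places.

m-sum 0 ✓  L=8 even ✓  0≤4≤4 ✓
Π(2lᵢ+1) = 5×5×9 = 225
triangle coeff Δ(2,2,4) = 1/630
Σ_t [0,0]: t=0:+1/16 = 1/16
(3j)²=2/35 [(2 2 4; 0 0 0)], sign=+1
Σ_t [0,0]: t=0:+1/36 = 1/36
(3j)²=4/63 [(2 2 4; 1 1 -2)], sign=+1
⇒ 4πI² = 40/49
I = (+1)√(40/49/(4π)) = 0.25487487

0.254875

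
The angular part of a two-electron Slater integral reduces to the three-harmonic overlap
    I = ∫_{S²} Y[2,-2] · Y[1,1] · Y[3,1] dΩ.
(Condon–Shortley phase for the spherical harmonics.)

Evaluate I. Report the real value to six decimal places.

Checks pass: Σm=0; 6 even; l₃=3∈[1,3].
(2·2+1)(2·1+1)(2·3+1) = 105
Δ: 0! 4! 2! / 7! → 1/105
sum: t=0:+1/4 = 1/4
3j²(2 1 3; 0 0 0) = Δ·Π!·Σ² = 3/35  (sign -1)
sum: t=0:+1/48 = 1/48
3j²(2 1 3; -2 1 1) = Δ·Π!·Σ² = 1/105  (sign +1)
combine: 4πI² = 105·3/35·1/105 = 3/35
take √, sign -1: I = -0.08258890

-0.082589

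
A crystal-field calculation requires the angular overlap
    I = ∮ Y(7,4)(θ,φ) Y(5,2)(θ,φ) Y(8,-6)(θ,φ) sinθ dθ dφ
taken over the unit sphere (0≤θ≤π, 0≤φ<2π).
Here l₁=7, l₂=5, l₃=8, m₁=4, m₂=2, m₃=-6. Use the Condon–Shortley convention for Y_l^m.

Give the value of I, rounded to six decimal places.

0.099372

Rules hold: Σm=0, L=20 even, 2≤8≤12.
N = 15·11·17 = 2805
Δ = 4!·10!·6!/21! = 1/814773960
Racah Σ t=0..4: t=0:+1/87091200 t=1:−1/4976640 t=2:+1/2073600 t=3:−1/4976640 t=4:+1/87091200 = 1/9676800
⇒ 3j(7 5 8; 0 0 0)² = 360/46189, sgn +1
Racah Σ t=1..3: t=1:−1/348364800 t=2:+1/174182400 t=3:−1/1045094400 = 1/522547200
⇒ 3j(7 5 8; 4 2 -6)² = 11/1938, sgn +1
4πI² = N·(3j₀)²·(3jₘ)² = 9900/79781
I = +1·√(0.12409/4π) = 0.09937175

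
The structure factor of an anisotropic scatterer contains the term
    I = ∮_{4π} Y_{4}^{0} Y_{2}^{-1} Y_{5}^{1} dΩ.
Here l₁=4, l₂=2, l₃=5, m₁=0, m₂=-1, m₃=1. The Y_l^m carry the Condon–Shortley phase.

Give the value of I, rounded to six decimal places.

Σlᵢ=11 odd — θ-integrand is odd under cosθ→−cosθ; I=0

0.000000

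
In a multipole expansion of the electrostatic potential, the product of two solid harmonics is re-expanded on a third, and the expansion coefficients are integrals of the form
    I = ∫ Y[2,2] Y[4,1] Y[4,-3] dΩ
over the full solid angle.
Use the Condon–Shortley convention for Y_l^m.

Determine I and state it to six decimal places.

m-sum 0 ✓  L=10 even ✓  2≤4≤6 ✓
Π(2lᵢ+1) = 5×9×9 = 405
triangle coeff Δ(2,4,4) = 1/13860
Σ_t [0,2]: t=0:+1/192 t=1:−1/36 t=2:+1/192 = -5/288
(3j)²=20/693 [(2 4 4; 0 0 0)], sign=-1
Σ_t [0,0]: t=0:+1/480 = 1/480
(3j)²=3/110 [(2 4 4; 2 1 -3)], sign=-1
⇒ 4πI² = 270/847
I = (+1)√(270/847/(4π)) = 0.15927046

0.159270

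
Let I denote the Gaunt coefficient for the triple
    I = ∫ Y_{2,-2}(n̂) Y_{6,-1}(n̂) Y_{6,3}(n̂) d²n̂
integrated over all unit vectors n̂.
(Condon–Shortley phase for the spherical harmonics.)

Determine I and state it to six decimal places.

0.177674

Rules hold: Σm=0, L=14 even, 4≤6≤8.
N = 5·13·13 = 845
Δ = 2!·2!·10!/15! = 1/90090
Racah Σ t=0..2: t=0:+1/69120 t=1:−1/14400 t=2:+1/69120 = -7/172800
⇒ 3j(2 6 6; 0 0 0)² = 14/715, sgn -1
Racah Σ t=2..2: t=2:+1/120960 = 1/120960
⇒ 3j(2 6 6; -2 -1 3)² = 24/1001, sgn -1
4πI² = N·(3j₀)²·(3jₘ)² = 48/121
I = +1·√(0.396694/4π) = 0.17767364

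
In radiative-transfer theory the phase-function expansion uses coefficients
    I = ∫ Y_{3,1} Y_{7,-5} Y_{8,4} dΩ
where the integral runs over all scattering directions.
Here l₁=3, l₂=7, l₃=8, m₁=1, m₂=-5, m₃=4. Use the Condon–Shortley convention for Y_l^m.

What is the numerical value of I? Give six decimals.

-0.170870

m-sum 0 ✓  L=18 even ✓  4≤8≤10 ✓
Π(2lᵢ+1) = 7×15×17 = 1785
triangle coeff Δ(3,7,8) = 1/5290740
Σ_t [0,2]: t=0:+1/7257600 t=1:−1/2073600 t=2:+1/7257600 = -1/4838400
(3j)²=252/20995 [(3 7 8; 0 0 0)], sign=-1
Σ_t [0,2]: t=0:+1/58060800 t=1:−1/239500800 t=2:+1/22992076800 = 43/3284582400
(3j)²=12943/755820 [(3 7 8; 1 -5 4)], sign=+1
⇒ 4πI² = 1902621/5185765
I = (-1)√(1902621/5185765/(4π)) = -0.17086960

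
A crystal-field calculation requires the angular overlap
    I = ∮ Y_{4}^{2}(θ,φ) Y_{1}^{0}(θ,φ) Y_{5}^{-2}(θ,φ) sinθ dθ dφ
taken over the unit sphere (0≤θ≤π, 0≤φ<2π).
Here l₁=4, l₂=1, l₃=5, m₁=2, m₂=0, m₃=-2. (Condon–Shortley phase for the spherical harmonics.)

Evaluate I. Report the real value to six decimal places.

0.225034

Checks pass: Σm=0; 10 even; l₃=5∈[3,5].
(2·4+1)(2·1+1)(2·5+1) = 297
Δ: 0! 8! 2! / 11! → 1/495
sum: t=0:+1/576 = 1/576
3j²(4 1 5; 0 0 0) = Δ·Π!·Σ² = 5/99  (sign -1)
sum: t=0:+1/1440 = 1/1440
3j²(4 1 5; 2 0 -2) = Δ·Π!·Σ² = 7/165  (sign -1)
combine: 4πI² = 297·5/99·7/165 = 7/11
take √, sign +1: I = 0.22503380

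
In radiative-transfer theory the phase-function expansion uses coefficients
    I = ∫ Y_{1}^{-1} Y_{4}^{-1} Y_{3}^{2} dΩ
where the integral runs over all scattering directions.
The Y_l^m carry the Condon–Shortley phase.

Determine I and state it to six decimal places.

-0.106622

m-sum 0 ✓  L=8 even ✓  3≤3≤5 ✓
Π(2lᵢ+1) = 3×9×7 = 189
triangle coeff Δ(1,4,3) = 1/252
Σ_t [1,1]: t=1:−1/36 = -1/36
(3j)²=4/63 [(1 4 3; 0 0 0)], sign=+1
Σ_t [2,2]: t=2:+1/240 = 1/240
(3j)²=1/84 [(1 4 3; -1 -1 2)], sign=-1
⇒ 4πI² = 1/7
I = (-1)√(1/7/(4π)) = -0.10662181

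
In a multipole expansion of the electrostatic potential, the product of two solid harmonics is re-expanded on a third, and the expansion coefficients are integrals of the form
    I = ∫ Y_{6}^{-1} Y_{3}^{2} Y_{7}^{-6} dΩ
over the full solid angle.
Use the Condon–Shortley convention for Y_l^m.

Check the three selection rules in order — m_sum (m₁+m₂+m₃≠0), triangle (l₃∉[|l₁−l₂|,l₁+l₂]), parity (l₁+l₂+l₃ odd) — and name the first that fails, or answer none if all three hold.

m₁+m₂+m₃ = -1 + 2 − 6 = -5  ✗
triangle: |6−3|=3 ≤ l₃=7 ≤ 6+3=9
parity: l₁+l₂+l₃ = 16 is even

m_sum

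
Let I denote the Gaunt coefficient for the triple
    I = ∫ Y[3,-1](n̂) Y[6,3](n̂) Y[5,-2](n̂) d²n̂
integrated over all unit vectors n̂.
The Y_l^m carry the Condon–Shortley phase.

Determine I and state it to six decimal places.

Checks pass: Σm=0; 14 even; l₃=5∈[3,9].
(2·3+1)(2·6+1)(2·5+1) = 1001
Δ: 4! 2! 8! / 15! → 1/675675
sum: t=1:−1/8640 t=2:+1/2304 t=3:−1/8640 = 7/34560
3j²(3 6 5; 0 0 0) = Δ·Π!·Σ² = 7/429  (sign -1)
sum: t=2:+1/40320 t=3:−1/8640 t=4:+1/34560 = -1/16128
3j²(3 6 5; -1 3 -2) = Δ·Π!·Σ² = 18/1001  (sign +1)
combine: 4πI² = 1001·7/429·18/1001 = 42/143
take √, sign -1: I = -0.15288036

-0.152880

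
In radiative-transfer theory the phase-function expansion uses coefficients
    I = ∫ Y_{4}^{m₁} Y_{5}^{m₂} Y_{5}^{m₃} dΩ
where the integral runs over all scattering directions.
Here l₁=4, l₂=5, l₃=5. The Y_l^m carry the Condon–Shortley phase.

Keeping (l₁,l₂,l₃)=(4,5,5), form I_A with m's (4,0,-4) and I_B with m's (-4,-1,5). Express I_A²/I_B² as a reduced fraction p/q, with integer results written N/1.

Shared (l₁,l₂,l₃)=(4,5,5): N and (l;000)² cancel in I_A²/I_B².
A: Δ = 4!·4!·6!/15! = 1/3153150; Racah Σ t=0..0: t=0:+1/69120 = 1/69120; ⇒ 3j(4 5 5; 4 0 -4)² = 2/143, sgn -1
B: Δ = 4!·4!·6!/15! = 1/3153150; Racah Σ t=4..4: t=4:+1/414720 = 1/414720; ⇒ 3j(4 5 5; -4 -1 5)² = 2/429, sgn +1
I_A²/I_B² = (2/143)/(2/429) = 3/1

3/1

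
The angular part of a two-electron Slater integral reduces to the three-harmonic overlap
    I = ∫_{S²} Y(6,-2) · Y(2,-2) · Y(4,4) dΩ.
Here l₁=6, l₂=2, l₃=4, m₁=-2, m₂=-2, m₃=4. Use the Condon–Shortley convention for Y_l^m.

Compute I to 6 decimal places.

0.015904

Rules hold: Σm=0, L=12 even, 4≤4≤8.
N = 13·5·9 = 585
Δ = 4!·8!·0!/13! = 1/6435
Racah Σ t=2..2: t=2:+1/2304 = 1/2304
⇒ 3j(6 2 4; 0 0 0)² = 5/143, sgn +1
Racah Σ t=0..0: t=0:+1/967680 = 1/967680
⇒ 3j(6 2 4; -2 -2 4)² = 1/6435, sgn +1
4πI² = N·(3j₀)²·(3jₘ)² = 5/1573
I = +1·√(0.00317864/4π) = 0.01590434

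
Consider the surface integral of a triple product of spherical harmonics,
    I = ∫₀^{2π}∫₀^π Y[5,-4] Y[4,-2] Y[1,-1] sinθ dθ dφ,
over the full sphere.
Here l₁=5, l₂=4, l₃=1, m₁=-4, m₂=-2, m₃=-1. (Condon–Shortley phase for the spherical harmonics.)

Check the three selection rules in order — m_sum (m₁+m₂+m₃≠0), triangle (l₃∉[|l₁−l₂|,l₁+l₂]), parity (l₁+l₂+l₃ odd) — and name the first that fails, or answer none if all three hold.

Σmᵢ = -7  ✗
l₃∈[|l₁−l₂|,l₁+l₂]=[1,9], have l₃=1
Σlᵢ = 10 ⇒ even

m_sum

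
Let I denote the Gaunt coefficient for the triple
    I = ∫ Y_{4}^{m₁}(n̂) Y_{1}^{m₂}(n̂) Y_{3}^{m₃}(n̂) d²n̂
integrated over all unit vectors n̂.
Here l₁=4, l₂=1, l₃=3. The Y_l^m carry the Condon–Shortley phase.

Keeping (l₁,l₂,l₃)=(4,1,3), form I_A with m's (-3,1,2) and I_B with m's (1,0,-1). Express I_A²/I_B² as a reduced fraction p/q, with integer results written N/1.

Shared (l₁,l₂,l₃)=(4,1,3): N and (l;000)² cancel in I_A²/I_B².
A: Δ = 2!·6!·0!/9! = 1/252; Racah Σ t=2..2: t=2:+1/240 = 1/240; ⇒ 3j(4 1 3; -3 1 2)² = 1/12, sgn -1
B: Δ = 2!·6!·0!/9! = 1/252; Racah Σ t=1..1: t=1:−1/48 = -1/48; ⇒ 3j(4 1 3; 1 0 -1)² = 5/84, sgn -1
I_A²/I_B² = (1/12)/(5/84) = 7/5

7/5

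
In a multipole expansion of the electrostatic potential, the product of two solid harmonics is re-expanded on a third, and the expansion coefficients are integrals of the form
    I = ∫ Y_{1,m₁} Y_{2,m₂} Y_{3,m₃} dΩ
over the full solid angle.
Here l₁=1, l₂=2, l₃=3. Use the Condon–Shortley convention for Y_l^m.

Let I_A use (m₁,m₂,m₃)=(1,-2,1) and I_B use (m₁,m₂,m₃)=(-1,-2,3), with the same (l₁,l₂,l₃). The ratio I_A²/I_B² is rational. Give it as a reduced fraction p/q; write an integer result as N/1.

Same 1,2,3: normalisation and zero-m 3j drop out of the ratio.
A: Δ: 0! 2! 4! / 7! → 1/105; sum: t=0:+1/48 = 1/48; 3j²(1 2 3; 1 -2 1) = Δ·Π!·Σ² = 1/105  (sign +1)
B: Δ: 0! 2! 4! / 7! → 1/105; sum: t=0:+1/48 = 1/48; 3j²(1 2 3; -1 -2 3) = Δ·Π!·Σ² = 1/7  (sign +1)
I_A²/I_B² = (1/105)/(1/7) = 1/15

1/15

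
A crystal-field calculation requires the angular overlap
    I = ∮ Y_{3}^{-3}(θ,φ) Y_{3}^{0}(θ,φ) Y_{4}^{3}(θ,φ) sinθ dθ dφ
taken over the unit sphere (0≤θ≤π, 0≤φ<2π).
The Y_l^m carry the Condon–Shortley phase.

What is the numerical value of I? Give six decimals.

m-sum 0 ✓  L=10 even ✓  0≤4≤6 ✓
Π(2lᵢ+1) = 7×7×9 = 441
triangle coeff Δ(3,3,4) = 1/34650
Σ_t [0,2]: t=0:+1/72 t=1:−1/16 t=2:+1/72 = -5/144
(3j)²=2/77 [(3 3 4; 0 0 0)], sign=-1
Σ_t [2,2]: t=2:+1/288 = 1/288
(3j)²=1/22 [(3 3 4; -3 0 3)], sign=-1
⇒ 4πI² = 63/121
I = (+1)√(63/121/(4π)) = 0.20355073

0.203551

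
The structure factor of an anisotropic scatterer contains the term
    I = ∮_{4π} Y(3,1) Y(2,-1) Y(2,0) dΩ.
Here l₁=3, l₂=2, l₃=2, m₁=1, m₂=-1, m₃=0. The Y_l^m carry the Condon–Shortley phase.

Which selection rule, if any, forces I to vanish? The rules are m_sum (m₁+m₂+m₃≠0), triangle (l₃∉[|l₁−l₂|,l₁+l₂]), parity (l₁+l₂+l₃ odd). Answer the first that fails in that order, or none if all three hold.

Σmᵢ = 0  ✓
l₃∈[|l₁−l₂|,l₁+l₂]=[1,5], have l₃=2  ✓
Σlᵢ = 7 ⇒ odd  ✗

parity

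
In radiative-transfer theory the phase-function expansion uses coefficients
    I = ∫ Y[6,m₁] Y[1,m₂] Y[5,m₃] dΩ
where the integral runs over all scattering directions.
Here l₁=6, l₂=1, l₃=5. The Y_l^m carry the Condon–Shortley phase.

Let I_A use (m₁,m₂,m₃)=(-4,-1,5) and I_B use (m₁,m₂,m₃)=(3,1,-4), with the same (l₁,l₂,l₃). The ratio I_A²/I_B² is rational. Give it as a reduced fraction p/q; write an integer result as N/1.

l's match ⇒ only the (l;m) 3-j factors differ between A and B.
A: triangle coeff Δ(6,1,5) = 1/858; Σ_t [0,0]: t=0:+1/7257600 = 1/7257600; (3j)²=1/858 [(6 1 5; -4 -1 5)], sign=+1
B: triangle coeff Δ(6,1,5) = 1/858; Σ_t [2,2]: t=2:+1/725760 = 1/725760; (3j)²=1/286 [(6 1 5; 3 1 -4)], sign=-1
I_A²/I_B² = (1/858)/(1/286) = 1/3

1/3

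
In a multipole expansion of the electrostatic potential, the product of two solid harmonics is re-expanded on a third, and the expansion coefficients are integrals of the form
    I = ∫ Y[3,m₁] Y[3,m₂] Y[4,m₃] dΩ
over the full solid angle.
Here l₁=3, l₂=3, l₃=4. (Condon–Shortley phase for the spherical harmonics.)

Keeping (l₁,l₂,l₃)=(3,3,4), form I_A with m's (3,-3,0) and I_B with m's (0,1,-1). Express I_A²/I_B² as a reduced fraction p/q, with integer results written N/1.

3/5

l's match ⇒ only the (l;m) 3-j factors differ between A and B.
A: triangle coeff Δ(3,3,4) = 1/34650; Σ_t [0,0]: t=0:+1/1152 = 1/1152; (3j)²=1/154 [(3 3 4; 3 -3 0)], sign=+1
B: triangle coeff Δ(3,3,4) = 1/34650; Σ_t [0,2]: t=0:+1/288 t=1:−1/24 t=2:+1/48 = -5/288; (3j)²=5/462 [(3 3 4; 0 1 -1)], sign=+1
I_A²/I_B² = (1/154)/(5/462) = 3/5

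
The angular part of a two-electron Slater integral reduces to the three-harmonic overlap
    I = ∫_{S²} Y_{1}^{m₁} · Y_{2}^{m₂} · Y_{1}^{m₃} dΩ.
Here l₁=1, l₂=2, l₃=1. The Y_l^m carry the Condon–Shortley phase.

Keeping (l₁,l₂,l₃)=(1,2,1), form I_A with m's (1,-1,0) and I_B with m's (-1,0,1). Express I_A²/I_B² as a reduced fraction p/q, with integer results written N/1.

l's match ⇒ only the (l;m) 3-j factors differ between A and B.
A: triangle coeff Δ(1,2,1) = 1/30; Σ_t [0,0]: t=0:+1/2 = 1/2; (3j)²=1/10 [(1 2 1; 1 -1 0)], sign=-1
B: triangle coeff Δ(1,2,1) = 1/30; Σ_t [2,2]: t=2:+1/4 = 1/4; (3j)²=1/30 [(1 2 1; -1 0 1)], sign=+1
I_A²/I_B² = (1/10)/(1/30) = 3/1

3/1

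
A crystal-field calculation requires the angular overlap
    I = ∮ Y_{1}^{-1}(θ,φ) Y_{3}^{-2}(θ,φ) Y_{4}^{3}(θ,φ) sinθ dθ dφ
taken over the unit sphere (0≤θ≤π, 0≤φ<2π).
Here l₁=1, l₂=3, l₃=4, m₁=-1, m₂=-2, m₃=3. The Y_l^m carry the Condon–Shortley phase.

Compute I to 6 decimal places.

-0.282095

m-sum 0 ✓  L=8 even ✓  2≤4≤4 ✓
Π(2lᵢ+1) = 3×7×9 = 189
triangle coeff Δ(1,3,4) = 1/252
Σ_t [0,0]: t=0:+1/36 = 1/36
(3j)²=4/63 [(1 3 4; 0 0 0)], sign=+1
Σ_t [0,0]: t=0:+1/240 = 1/240
(3j)²=1/12 [(1 3 4; -1 -2 3)], sign=-1
⇒ 4πI² = 1/1
I = (-1)√(1/1/(4π)) = -0.28209479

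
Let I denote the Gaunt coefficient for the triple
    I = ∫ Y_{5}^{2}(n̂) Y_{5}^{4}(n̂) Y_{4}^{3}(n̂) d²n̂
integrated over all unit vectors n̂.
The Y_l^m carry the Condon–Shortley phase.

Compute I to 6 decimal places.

m-sum = 2 + 4 + 3 = 9 ≠ 0 ⇒ I = 0

0.000000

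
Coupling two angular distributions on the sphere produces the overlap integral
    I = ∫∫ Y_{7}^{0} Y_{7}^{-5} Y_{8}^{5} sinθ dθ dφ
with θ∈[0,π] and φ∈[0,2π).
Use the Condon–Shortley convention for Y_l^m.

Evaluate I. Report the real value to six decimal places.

m-sum 0 ✓  L=22 even ✓  0≤8≤14 ✓
Π(2lᵢ+1) = 15×15×17 = 3825
triangle coeff Δ(7,7,8) = 1/22086194130
Σ_t [0,6]: t=0:+1/18289152000 t=1:−1/248832000 t=2:+1/24883200 t=3:−1/11943936 t=4:+1/24883200 t=5:−1/248832000 t=6:+1/18289152000 = -11/975421440
(3j)²=1750/289731 [(7 7 8; 0 0 0)], sign=-1
Σ_t [0,2]: t=0:+1/5225472000 t=1:−1/870912000 t=2:+1/1393459200 = -1/4180377600
(3j)²=35/14858 [(7 7 8; 0 -5 5)], sign=+1
⇒ 4πI² = 2296875/42204149
I = (-1)√(2296875/42204149/(4π)) = -0.06580913

-0.065809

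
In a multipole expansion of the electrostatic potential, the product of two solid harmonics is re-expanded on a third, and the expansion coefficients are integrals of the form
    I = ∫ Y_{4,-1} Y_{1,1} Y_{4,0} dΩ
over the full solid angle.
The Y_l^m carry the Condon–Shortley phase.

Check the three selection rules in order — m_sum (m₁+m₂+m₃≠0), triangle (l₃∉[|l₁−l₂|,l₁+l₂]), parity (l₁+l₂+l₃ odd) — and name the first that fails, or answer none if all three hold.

m₁+m₂+m₃ = -1 + 1 + 0 = 0  ✓
triangle: |4−1|=3 ≤ l₃=4 ≤ 4+1=5  ✓
parity: l₁+l₂+l₃ = 9 is odd  ✗

parity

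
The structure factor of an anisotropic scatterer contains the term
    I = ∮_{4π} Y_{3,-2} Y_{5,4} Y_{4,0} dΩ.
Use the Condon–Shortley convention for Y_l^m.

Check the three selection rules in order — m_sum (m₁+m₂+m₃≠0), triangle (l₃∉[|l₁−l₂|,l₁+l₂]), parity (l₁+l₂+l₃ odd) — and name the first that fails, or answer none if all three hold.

m_sum

Σmᵢ = 2  ✗
l₃∈[|l₁−l₂|,l₁+l₂]=[2,8], have l₃=4
Σlᵢ = 12 ⇒ even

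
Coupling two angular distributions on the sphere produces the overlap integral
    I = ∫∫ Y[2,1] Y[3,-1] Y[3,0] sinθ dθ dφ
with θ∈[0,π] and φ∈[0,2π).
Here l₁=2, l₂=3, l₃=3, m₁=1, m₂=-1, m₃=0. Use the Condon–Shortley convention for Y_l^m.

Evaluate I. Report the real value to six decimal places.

-0.059471

Rules hold: Σm=0, L=8 even, 1≤3≤5.
N = 5·7·7 = 245
Δ = 2!·2!·4!/9! = 1/3780
Racah Σ t=0..2: t=0:+1/24 t=1:−1/4 t=2:+1/24 = -1/6
⇒ 3j(2 3 3; 0 0 0)² = 4/105, sgn +1
Racah Σ t=0..1: t=0:+1/8 t=1:−1/12 = 1/24
⇒ 3j(2 3 3; 1 -1 0)² = 1/210, sgn -1
4πI² = N·(3j₀)²·(3jₘ)² = 2/45
I = -1·√(0.0444444/4π) = -0.05947080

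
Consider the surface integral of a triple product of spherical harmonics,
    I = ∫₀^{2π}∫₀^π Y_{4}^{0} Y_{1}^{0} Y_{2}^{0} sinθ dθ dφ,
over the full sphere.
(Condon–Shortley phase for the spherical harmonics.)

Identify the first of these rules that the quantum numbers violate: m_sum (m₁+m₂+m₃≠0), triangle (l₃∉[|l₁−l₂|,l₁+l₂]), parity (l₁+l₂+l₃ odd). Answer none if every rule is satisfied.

triangle

azimuthal sum: 0 + 0 + 0 = 0  ✓
3 ≤ 2 ≤ 5 (triangle on l)  ✗
L = 4 + 1 + 2 = 7 (odd)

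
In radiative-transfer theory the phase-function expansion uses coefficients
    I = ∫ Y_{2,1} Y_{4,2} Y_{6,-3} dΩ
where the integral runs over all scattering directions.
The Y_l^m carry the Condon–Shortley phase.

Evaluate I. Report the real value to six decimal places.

Rules hold: Σm=0, L=12 even, 2≤6≤6.
N = 5·9·13 = 585
Δ = 0!·4!·8!/13! = 1/6435
Racah Σ t=0..0: t=0:+1/2304 = 1/2304
⇒ 3j(2 4 6; 0 0 0)² = 5/143, sgn +1
Racah Σ t=0..0: t=0:+1/8640 = 1/8640
⇒ 3j(2 4 6; 1 2 -3)² = 28/715, sgn -1
4πI² = N·(3j₀)²·(3jₘ)² = 1260/1573
I = -1·√(0.801017/4π) = -0.25247360

-0.252474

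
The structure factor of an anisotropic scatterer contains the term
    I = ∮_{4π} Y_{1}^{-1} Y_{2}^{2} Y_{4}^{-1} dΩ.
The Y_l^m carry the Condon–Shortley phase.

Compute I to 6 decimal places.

0.000000

triangle: need 1≤l₃≤3, have 4; I=0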